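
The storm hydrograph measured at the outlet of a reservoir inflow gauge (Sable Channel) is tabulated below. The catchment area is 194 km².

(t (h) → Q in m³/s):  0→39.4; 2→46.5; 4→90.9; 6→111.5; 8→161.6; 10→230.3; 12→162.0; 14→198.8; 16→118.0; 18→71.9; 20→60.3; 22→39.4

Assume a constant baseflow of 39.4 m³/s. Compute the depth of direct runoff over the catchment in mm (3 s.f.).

d ≈ 31.8 mm

Direct runoff: 0.0, 7.1, 51.5, 72.1, 122.2, 190.9, 122.6, 159.4, 78.6, 32.5, 20.9, 0.0 m³/s; ΣQ_DR = 857.8 m³/s.
V = ΣQ_DR · Δt = 857.8 × 7200 s = 6.176 × 10^6 m³.
Over A = 194 km², depth = V / A = 31.8 mm.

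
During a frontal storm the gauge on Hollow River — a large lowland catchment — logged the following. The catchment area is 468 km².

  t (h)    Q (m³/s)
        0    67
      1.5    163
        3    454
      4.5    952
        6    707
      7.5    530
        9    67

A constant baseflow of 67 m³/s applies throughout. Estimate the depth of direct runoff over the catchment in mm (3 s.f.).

Direct runoff: 0.0, 96.0, 387.0, 885.0, 640.0, 463.0, 0.0 m³/s; ΣQ_DR = 2471 m³/s.
V = ΣQ_DR · Δt = 2471 × 5400 s = 1.334 × 10^7 m³.
Over A = 468 km², depth = V / A = 28.5 mm.

d ≈ 28.5 mm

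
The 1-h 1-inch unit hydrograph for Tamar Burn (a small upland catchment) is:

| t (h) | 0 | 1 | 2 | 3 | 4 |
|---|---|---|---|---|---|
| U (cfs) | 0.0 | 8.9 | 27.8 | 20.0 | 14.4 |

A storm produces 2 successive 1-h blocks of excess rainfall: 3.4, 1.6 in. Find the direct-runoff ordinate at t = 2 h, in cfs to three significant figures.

Q ≈ 109 cfs

By discrete convolution, Q_j = Σ (P_i / 1 in) · U_{j−i}.
At t = 2 h (j=2): Q = (3.4/1)·27.8 + (1.6/1)·8.9 = 109 cfs.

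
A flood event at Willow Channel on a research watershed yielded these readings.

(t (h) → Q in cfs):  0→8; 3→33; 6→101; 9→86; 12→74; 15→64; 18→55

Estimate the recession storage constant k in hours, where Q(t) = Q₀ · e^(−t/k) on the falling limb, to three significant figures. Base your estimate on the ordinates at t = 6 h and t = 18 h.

k ≈ 19.7 h

On the falling limb, Q drops from 101 to 55 cfs between t = 6 h and t = 18 h (Δt = 12 h).
k = −Δt / ln(Q₂/Q₁) = −12 / ln(55/101) = 19.7 h.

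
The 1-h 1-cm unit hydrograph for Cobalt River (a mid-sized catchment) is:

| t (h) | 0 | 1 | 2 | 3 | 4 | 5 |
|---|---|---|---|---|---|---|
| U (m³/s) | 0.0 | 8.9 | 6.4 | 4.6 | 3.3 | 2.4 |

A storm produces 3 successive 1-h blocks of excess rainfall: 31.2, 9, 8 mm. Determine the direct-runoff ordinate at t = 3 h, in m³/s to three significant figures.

Q ≈ 27.2 m³/s

By discrete convolution, Q_j = Σ (P_i / 10 mm) · U_{j−i}.
At t = 3 h (j=3): Q = (31.2/10)·4.6 + (9/10)·6.4 + (8/10)·8.9 = 27.2 m³/s.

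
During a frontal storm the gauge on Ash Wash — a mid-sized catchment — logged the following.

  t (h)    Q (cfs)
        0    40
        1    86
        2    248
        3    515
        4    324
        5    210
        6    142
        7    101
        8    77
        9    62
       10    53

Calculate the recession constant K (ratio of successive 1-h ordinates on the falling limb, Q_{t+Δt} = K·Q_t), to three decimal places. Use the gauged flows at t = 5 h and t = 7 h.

K ≈ 0.694

Using the recession-limb readings at t = 5 h and t = 7 h: Q falls from 210 to 101 cfs over 2 intervals.
K = (Q₂/Q₁)^(1/2) = (101/210)^(1/2) = 0.694.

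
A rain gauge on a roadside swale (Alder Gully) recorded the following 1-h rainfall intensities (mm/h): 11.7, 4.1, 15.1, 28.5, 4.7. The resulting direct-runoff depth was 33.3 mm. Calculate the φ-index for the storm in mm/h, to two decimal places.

Only the 3 blocks with intensity above φ contribute runoff: 11.7, 15.1, 28.5 mm/h.
Σ(I−φ)·Δt = d  ⇒  (11.7+15.1+28.5 − 3φ)·1 = 33.3
φ = (55.30 − 33.3/1) / 3 = 7.33 mm/h.

φ ≈ 7.33 mm/h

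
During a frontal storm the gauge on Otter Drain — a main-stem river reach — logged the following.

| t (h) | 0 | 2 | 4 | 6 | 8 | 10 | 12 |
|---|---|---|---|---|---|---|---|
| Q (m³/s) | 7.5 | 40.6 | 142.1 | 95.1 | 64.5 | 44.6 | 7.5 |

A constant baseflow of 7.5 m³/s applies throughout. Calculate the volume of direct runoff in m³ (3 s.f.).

V ≈ 2.52 × 10^6 m³

Direct-runoff ordinates (Q − Q_b): 0.0, 33.1, 134.6, 87.6, 57.0, 37.1, 0.0 m³/s.
ΣQ_DR = 349.4 m³/s.
With Δt = 2 h = 7200 s, V = ΣQ_DR · Δt = 349.4 × 7200 = 2.52 × 10^6 m³.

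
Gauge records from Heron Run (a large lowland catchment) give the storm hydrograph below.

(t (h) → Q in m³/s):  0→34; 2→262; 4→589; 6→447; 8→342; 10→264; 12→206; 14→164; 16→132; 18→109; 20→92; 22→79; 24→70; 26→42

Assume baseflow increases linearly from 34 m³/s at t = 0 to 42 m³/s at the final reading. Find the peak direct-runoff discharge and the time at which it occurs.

Q_p = 553.77 m³/s at t = 4 h

Subtracting baseflow gives direct-runoff ordinates: 0.00, 227.38, 553.77, 411.15, 305.54, 226.92, 168.31, 125.69, 93.08, 69.46, 51.85, 38.23, 28.62, 0.00 m³/s.
The maximum is 553.77 m³/s, occurring at the reading for t = 4 h.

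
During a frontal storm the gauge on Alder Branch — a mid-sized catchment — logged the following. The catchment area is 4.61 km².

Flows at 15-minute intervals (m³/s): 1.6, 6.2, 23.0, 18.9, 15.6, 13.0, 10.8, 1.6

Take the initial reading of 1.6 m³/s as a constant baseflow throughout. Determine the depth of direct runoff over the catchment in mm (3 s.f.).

d ≈ 15.2 mm

Direct runoff: 0.0, 4.6, 21.4, 17.3, 14.0, 11.4, 9.2, 0.0 m³/s; ΣQ_DR = 77.90 m³/s.
V = ΣQ_DR · Δt = 77.90 × 900 s = 70110 m³.
Over A = 4.61 km², depth = V / A = 15.2 mm.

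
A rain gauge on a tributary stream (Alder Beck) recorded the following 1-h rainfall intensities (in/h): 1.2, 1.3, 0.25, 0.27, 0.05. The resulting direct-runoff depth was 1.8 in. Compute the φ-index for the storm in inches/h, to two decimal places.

φ ≈ 0.35 in/h

Only the 2 blocks with intensity above φ contribute runoff: 1.2, 1.3 in/h.
Σ(I−φ)·Δt = d  ⇒  (1.2+1.3 − 2φ)·1 = 1.8
φ = (2.500 − 1.8/1) / 2 = 0.35 in/h.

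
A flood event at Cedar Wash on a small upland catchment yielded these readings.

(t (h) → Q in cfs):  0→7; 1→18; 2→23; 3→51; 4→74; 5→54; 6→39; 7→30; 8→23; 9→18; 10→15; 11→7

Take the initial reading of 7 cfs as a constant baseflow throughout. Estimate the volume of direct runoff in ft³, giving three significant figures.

Direct-runoff ordinates (Q − Q_b): 0.0, 11.0, 16.0, 44.0, 67.0, 47.0, 32.0, 23.0, 16.0, 11.0, 8.0, 0.0 cfs.
ΣQ_DR = 275.0 cfs.
With Δt = 1 h = 3600 s, V = ΣQ_DR · Δt = 275.0 × 3600 = 9.90 × 10^5 ft³.

V ≈ 9.90 × 10^5 ft³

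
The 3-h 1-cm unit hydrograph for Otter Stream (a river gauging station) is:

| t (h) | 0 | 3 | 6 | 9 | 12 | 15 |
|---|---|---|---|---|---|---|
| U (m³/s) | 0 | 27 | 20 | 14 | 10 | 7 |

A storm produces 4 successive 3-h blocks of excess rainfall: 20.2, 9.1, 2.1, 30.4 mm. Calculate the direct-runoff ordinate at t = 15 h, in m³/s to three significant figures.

By discrete convolution, Q_j = Σ (P_i / 10 mm) · U_{j−i}.
At t = 15 h (j=5): Q = (20.2/10)·7 + (9.1/10)·10 + (2.1/10)·14 + (30.4/10)·20 = 87.0 m³/s.

Q ≈ 87.0 m³/s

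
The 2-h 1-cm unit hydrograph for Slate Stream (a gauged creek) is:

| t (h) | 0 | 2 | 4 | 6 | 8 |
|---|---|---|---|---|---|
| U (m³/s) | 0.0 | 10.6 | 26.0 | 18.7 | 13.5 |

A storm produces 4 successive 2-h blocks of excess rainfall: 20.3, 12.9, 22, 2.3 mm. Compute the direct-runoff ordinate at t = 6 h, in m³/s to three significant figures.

Q ≈ 94.8 m³/s

By discrete convolution, Q_j = Σ (P_i / 10 mm) · U_{j−i}.
At t = 6 h (j=3): Q = (20.3/10)·18.7 + (12.9/10)·26.0 + (22/10)·10.6 + (2.3/10)·0.0 = 94.8 m³/s.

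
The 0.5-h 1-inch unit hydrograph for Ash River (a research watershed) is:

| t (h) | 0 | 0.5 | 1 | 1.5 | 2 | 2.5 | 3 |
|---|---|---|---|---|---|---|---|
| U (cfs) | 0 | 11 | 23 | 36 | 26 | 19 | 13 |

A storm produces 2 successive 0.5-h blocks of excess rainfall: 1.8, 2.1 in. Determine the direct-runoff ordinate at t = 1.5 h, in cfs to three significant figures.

By discrete convolution, Q_j = Σ (P_i / 1 in) · U_{j−i}.
At t = 1.5 h (j=3): Q = (1.8/1)·36 + (2.1/1)·23 = 113 cfs.

Q ≈ 113 cfs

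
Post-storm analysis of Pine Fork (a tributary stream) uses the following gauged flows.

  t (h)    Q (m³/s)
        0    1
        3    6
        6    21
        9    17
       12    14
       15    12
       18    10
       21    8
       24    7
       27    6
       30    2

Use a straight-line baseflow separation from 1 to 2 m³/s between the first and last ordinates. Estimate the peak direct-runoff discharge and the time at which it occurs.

Q_p = 19.80 m³/s at t = 6 h

Subtracting baseflow gives direct-runoff ordinates: 0.00, 4.90, 19.80, 15.70, 12.60, 10.50, 8.40, 6.30, 5.20, 4.10, 0.00 m³/s.
The maximum is 19.80 m³/s, occurring at the reading for t = 6 h.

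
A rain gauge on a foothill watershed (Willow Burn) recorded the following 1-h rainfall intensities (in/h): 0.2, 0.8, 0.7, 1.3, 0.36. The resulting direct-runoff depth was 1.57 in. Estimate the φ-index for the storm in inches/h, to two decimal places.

Only the 3 blocks with intensity above φ contribute runoff: 0.8, 0.7, 1.3 in/h.
Σ(I−φ)·Δt = d  ⇒  (0.8+0.7+1.3 − 3φ)·1 = 1.57
φ = (2.800 − 1.57/1) / 3 = 0.41 in/h.

φ ≈ 0.41 in/h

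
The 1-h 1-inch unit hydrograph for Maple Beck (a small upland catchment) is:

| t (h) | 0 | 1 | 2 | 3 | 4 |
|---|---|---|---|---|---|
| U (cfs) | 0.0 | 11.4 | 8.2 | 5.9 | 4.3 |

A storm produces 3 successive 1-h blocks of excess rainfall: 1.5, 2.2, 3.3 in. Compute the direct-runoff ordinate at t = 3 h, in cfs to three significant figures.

By discrete convolution, Q_j = Σ (P_i / 1 in) · U_{j−i}.
At t = 3 h (j=3): Q = (1.5/1)·5.9 + (2.2/1)·8.2 + (3.3/1)·11.4 = 64.5 cfs.

Q ≈ 64.5 cfs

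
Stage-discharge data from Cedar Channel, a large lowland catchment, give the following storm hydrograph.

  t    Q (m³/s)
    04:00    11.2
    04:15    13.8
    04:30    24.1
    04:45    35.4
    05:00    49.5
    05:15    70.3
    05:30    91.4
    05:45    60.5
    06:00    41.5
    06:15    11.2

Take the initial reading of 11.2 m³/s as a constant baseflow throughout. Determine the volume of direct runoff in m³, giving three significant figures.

V ≈ 2.67 × 10^5 m³

Direct-runoff ordinates (Q − Q_b): 0.0, 2.6, 12.9, 24.2, 38.3, 59.1, 80.2, 49.3, 30.3, 0.0 m³/s.
ΣQ_DR = 296.9 m³/s.
With Δt = 0.25 h = 900 s, V = ΣQ_DR · Δt = 296.9 × 900 = 2.67 × 10^5 m³.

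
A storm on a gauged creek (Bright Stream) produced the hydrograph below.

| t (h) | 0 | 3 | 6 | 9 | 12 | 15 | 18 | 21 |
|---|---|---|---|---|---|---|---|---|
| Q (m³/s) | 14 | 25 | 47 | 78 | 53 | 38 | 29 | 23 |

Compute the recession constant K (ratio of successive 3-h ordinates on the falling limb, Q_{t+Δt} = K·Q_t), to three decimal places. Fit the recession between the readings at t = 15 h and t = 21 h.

K ≈ 0.778

Using the recession-limb readings at t = 15 h and t = 21 h: Q falls from 38 to 23 m³/s over 2 intervals.
K = (Q₂/Q₁)^(1/2) = (23/38)^(1/2) = 0.778.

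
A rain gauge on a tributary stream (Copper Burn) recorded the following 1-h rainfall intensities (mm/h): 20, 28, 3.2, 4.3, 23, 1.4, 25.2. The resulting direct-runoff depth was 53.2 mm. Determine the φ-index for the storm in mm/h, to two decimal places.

Only the 4 blocks with intensity above φ contribute runoff: 20, 28, 23, 25.2 mm/h.
Σ(I−φ)·Δt = d  ⇒  (20+28+23+25.2 − 4φ)·1 = 53.2
φ = (96.20 − 53.2/1) / 4 = 10.75 mm/h.

φ ≈ 10.75 mm/h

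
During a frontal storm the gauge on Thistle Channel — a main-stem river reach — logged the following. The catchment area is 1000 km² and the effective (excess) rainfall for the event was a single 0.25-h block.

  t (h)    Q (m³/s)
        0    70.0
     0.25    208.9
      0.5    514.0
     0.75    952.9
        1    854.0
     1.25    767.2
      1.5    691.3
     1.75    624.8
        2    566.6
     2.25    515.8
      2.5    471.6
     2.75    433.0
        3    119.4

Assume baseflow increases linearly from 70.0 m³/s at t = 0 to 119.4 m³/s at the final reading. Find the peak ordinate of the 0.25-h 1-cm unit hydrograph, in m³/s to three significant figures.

U_p ≈ 1740 m³/s

Direct runoff: 0.00, 134.78, 435.77, 870.55, 767.53, 676.62, 596.60, 525.98, 463.67, 408.75, 360.43, 317.72, 0.00 m³/s; ΣQ_DR = 5558 m³/s, peak = 870.55 m³/s.
Runoff depth d = ΣQ_DR·Δt / A = 5558 × 900 / (1000 km²) = 5.003 mm.
The 1-cm UH is the DRH scaled by (10 mm)/d, so U_p = 870.55 × 10/5.003 = 1740 m³/s.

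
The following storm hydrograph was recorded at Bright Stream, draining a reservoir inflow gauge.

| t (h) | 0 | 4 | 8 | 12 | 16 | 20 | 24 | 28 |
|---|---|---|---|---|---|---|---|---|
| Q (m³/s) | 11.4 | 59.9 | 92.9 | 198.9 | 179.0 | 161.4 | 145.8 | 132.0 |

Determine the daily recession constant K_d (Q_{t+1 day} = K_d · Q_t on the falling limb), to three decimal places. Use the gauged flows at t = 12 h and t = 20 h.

K_d ≈ 0.534

Between t = 12 h and t = 20 h the flow falls from 198.9 to 161.4 m³/s over 2×4 h = 8 h.
Per-interval ratio K = (161.4/198.9)^(1/2) = 0.9008; K_d = K^(24/4) = 0.534.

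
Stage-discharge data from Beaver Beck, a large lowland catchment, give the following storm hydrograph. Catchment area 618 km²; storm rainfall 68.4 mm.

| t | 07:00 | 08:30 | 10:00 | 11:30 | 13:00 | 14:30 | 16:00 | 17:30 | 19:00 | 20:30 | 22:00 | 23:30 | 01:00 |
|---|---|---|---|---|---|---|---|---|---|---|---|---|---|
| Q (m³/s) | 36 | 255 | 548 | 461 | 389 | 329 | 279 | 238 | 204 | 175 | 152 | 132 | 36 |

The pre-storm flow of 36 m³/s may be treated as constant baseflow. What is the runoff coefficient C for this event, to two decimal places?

ΣQ_DR = 2766 m³/s; V = ΣQ_DR·Δt = 1.494 × 10^7 m³.
Runoff depth d = V / A = 24.17 mm.
C = d / P = 24.17 / 68.4 = 0.35.

C ≈ 0.35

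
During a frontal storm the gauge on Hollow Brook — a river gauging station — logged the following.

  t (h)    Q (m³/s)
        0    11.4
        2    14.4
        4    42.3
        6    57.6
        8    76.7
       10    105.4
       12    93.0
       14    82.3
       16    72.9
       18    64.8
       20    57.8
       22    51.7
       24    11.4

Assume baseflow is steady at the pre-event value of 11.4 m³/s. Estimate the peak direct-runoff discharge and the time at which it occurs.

Q_p = 94.0 m³/s at t = 10 h

Subtracting baseflow gives direct-runoff ordinates: 0.0, 3.0, 30.9, 46.2, 65.3, 94.0, 81.6, 70.9, 61.5, 53.4, 46.4, 40.3, 0.0 m³/s.
The maximum is 94.0 m³/s, occurring at the reading for t = 10 h.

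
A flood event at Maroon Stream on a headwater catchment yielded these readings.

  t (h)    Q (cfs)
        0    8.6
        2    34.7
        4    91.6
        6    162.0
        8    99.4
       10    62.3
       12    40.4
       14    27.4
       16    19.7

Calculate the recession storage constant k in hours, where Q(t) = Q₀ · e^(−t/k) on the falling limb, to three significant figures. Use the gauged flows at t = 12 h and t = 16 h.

On the falling limb, Q drops from 40.4 to 19.7 cfs between t = 12 h and t = 16 h (Δt = 4 h).
k = −Δt / ln(Q₂/Q₁) = −4 / ln(19.7/40.4) = 5.57 h.

k ≈ 5.57 h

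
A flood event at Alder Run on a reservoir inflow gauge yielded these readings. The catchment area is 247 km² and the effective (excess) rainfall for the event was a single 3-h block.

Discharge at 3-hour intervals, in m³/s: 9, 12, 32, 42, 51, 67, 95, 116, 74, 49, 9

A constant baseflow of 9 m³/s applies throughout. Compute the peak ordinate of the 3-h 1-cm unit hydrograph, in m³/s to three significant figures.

U_p ≈ 53.5 m³/s

Direct runoff: 0.0, 3.0, 23.0, 33.0, 42.0, 58.0, 86.0, 107.0, 65.0, 40.0, 0.0 m³/s; ΣQ_DR = 457.0 m³/s, peak = 107.0 m³/s.
Runoff depth d = ΣQ_DR·Δt / A = 457.0 × 10800 / (247 km²) = 19.98 mm.
The 1-cm UH is the DRH scaled by (10 mm)/d, so U_p = 107.0 × 10/19.98 = 53.5 m³/s.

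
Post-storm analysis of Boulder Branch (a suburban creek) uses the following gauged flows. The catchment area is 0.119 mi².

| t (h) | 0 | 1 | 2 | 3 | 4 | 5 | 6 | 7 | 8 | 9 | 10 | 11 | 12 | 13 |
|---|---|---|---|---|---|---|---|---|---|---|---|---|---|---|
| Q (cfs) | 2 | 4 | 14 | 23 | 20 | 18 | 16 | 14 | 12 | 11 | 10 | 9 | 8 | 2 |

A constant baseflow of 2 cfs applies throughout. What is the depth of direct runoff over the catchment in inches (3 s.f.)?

Direct runoff: 0.0, 2.0, 12.0, 21.0, 18.0, 16.0, 14.0, 12.0, 10.0, 9.0, 8.0, 7.0, 6.0, 0.0 cfs; ΣQ_DR = 135.0 cfs.
V = ΣQ_DR · Δt = 135.0 × 3600 s = 4.860 × 10^5 ft³.
Over A = 0.119 mi², depth = V / A = 1.76 in.

d ≈ 1.76 in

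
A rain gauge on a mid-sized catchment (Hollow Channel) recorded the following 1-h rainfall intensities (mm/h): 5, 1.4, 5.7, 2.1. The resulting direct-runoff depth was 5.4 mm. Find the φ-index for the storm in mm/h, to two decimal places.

φ ≈ 2.65 mm/h

Only the 2 blocks with intensity above φ contribute runoff: 5, 5.7 mm/h.
Σ(I−φ)·Δt = d  ⇒  (5+5.7 − 2φ)·1 = 5.4
φ = (10.70 − 5.4/1) / 2 = 2.65 mm/h.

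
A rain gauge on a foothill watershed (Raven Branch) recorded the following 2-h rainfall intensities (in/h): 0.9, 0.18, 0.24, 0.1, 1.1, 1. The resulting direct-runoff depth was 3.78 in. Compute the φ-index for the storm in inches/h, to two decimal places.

φ ≈ 0.37 in/h

Only the 3 blocks with intensity above φ contribute runoff: 0.9, 1.1, 1 in/h.
Σ(I−φ)·Δt = d  ⇒  (0.9+1.1+1 − 3φ)·2 = 3.78
φ = (3.000 − 3.78/2) / 3 = 0.37 in/h.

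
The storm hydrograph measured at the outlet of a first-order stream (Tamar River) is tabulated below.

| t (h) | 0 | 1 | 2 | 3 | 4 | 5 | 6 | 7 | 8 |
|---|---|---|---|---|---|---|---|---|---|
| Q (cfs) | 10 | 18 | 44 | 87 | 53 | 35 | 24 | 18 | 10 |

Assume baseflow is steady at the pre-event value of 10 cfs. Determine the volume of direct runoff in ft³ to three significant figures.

V ≈ 7.52 × 10^5 ft³

Direct-runoff ordinates (Q − Q_b): 0.0, 8.0, 34.0, 77.0, 43.0, 25.0, 14.0, 8.0, 0.0 cfs.
ΣQ_DR = 209.0 cfs.
With Δt = 1 h = 3600 s, V = ΣQ_DR · Δt = 209.0 × 3600 = 7.52 × 10^5 ft³.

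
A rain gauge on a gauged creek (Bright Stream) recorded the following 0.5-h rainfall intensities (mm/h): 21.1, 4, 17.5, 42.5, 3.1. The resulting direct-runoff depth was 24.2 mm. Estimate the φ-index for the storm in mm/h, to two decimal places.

Only the 3 blocks with intensity above φ contribute runoff: 21.1, 17.5, 42.5 mm/h.
Σ(I−φ)·Δt = d  ⇒  (21.1+17.5+42.5 − 3φ)·0.5 = 24.2
φ = (81.10 − 24.2/0.5) / 3 = 10.90 mm/h.

φ ≈ 10.90 mm/h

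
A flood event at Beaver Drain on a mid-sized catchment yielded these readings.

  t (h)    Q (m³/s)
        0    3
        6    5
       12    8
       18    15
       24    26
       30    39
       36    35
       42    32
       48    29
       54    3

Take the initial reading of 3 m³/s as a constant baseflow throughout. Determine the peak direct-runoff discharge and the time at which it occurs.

Q_p = 36.0 m³/s at t = 30 h

Subtracting baseflow gives direct-runoff ordinates: 0.0, 2.0, 5.0, 12.0, 23.0, 36.0, 32.0, 29.0, 26.0, 0.0 m³/s.
The maximum is 36.0 m³/s, occurring at the reading for t = 30 h.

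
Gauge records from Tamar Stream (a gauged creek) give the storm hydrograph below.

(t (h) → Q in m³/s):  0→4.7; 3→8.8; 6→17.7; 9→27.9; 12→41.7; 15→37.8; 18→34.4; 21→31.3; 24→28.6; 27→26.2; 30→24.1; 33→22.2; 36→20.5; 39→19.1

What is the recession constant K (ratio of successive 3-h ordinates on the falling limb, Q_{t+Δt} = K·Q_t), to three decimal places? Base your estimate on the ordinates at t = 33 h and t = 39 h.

K ≈ 0.928

Using the recession-limb readings at t = 33 h and t = 39 h: Q falls from 22.2 to 19.1 m³/s over 2 intervals.
K = (Q₂/Q₁)^(1/2) = (19.1/22.2)^(1/2) = 0.928.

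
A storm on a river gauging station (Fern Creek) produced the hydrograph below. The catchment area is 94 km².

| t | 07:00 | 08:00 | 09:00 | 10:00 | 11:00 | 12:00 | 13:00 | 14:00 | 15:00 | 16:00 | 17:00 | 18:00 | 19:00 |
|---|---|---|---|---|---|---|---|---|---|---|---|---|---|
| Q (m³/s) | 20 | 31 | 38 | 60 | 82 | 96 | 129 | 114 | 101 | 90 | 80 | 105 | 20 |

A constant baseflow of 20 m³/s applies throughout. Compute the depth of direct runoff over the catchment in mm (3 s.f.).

Direct runoff: 0.0, 11.0, 18.0, 40.0, 62.0, 76.0, 109.0, 94.0, 81.0, 70.0, 60.0, 85.0, 0.0 m³/s; ΣQ_DR = 706.0 m³/s.
V = ΣQ_DR · Δt = 706.0 × 3600 s = 2.542 × 10^6 m³.
Over A = 94 km², depth = V / A = 27.0 mm.

d ≈ 27.0 mm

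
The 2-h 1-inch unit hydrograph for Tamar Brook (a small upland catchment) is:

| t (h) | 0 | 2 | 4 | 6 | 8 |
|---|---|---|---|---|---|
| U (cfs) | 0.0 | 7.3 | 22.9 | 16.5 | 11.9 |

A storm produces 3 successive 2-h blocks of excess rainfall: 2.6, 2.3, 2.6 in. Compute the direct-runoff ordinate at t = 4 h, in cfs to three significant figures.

Q ≈ 76.3 cfs

By discrete convolution, Q_j = Σ (P_i / 1 in) · U_{j−i}.
At t = 4 h (j=2): Q = (2.6/1)·22.9 + (2.3/1)·7.3 + (2.6/1)·0.0 = 76.3 cfs.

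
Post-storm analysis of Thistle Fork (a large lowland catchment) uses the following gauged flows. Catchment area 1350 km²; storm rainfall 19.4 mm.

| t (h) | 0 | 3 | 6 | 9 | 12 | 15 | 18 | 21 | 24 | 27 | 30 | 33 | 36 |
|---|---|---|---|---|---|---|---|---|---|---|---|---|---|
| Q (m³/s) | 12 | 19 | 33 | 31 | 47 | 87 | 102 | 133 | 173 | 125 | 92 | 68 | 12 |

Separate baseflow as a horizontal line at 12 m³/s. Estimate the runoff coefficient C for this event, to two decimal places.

C ≈ 0.32

ΣQ_DR = 778.0 m³/s; V = ΣQ_DR·Δt = 8.402 × 10^6 m³.
Runoff depth d = V / A = 6.224 mm.
C = d / P = 6.224 / 19.4 = 0.32.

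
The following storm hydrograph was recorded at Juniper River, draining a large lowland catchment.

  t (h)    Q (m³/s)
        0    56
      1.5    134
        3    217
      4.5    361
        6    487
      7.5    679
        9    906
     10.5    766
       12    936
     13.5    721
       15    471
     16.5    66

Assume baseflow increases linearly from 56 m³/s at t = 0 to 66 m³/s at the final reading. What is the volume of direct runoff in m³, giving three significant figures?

V ≈ 2.74 × 10^7 m³

Direct-runoff ordinates (Q − Q_b): 0.00, 77.09, 159.18, 302.27, 427.36, 618.45, 844.55, 703.64, 872.73, 656.82, 405.91, 0.00 m³/s.
ΣQ_DR = 5068 m³/s.
With Δt = 1.5 h = 5400 s, V = ΣQ_DR · Δt = 5068 × 5400 = 2.74 × 10^7 m³.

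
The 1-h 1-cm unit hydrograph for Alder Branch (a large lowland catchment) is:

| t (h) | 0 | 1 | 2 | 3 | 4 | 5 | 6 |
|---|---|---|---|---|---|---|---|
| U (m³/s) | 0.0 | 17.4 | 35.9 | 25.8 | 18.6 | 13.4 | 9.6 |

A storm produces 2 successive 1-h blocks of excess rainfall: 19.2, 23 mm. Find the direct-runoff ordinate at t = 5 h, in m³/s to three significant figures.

Q ≈ 68.5 m³/s

By discrete convolution, Q_j = Σ (P_i / 10 mm) · U_{j−i}.
At t = 5 h (j=5): Q = (19.2/10)·13.4 + (23/10)·18.6 = 68.5 m³/s.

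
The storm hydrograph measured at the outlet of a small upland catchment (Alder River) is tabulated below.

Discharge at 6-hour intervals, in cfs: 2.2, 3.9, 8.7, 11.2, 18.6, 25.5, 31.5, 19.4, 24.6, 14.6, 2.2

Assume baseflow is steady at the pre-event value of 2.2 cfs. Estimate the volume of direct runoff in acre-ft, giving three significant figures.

V ≈ 68.5 acre-ft

Direct-runoff ordinates (Q − Q_b): 0.0, 1.7, 6.5, 9.0, 16.4, 23.3, 29.3, 17.2, 22.4, 12.4, 0.0 cfs.
ΣQ_DR = 138.2 cfs.
With Δt = 6 h = 21600 s, V = ΣQ_DR · Δt = 138.2 × 21600 = 2.99 × 10^6 ft³ = 68.5 acre-ft.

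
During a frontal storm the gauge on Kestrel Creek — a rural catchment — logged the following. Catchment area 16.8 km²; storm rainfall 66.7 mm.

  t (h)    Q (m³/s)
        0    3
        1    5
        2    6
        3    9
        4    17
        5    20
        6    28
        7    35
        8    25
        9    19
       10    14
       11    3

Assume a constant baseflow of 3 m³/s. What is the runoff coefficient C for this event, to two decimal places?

ΣQ_DR = 148.0 m³/s; V = ΣQ_DR·Δt = 5.328 × 10^5 m³.
Runoff depth d = V / A = 31.71 mm.
C = d / P = 31.71 / 66.7 = 0.48.

C ≈ 0.48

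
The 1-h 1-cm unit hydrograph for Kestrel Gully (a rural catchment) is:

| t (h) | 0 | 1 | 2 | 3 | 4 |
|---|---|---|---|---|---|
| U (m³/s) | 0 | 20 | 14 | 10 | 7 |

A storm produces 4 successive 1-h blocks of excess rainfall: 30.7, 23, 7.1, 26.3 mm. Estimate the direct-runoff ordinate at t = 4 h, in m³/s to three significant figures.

Q ≈ 107 m³/s

By discrete convolution, Q_j = Σ (P_i / 10 mm) · U_{j−i}.
At t = 4 h (j=4): Q = (30.7/10)·7 + (23/10)·10 + (7.1/10)·14 + (26.3/10)·20 = 107 m³/s.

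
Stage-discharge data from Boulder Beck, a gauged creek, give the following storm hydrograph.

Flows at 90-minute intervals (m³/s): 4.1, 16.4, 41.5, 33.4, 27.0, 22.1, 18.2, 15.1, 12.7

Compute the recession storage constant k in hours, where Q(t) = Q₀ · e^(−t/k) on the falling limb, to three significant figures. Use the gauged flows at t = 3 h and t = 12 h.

On the falling limb, Q drops from 41.5 to 12.7 m³/s between t = 3 h and t = 12 h (Δt = 9 h).
k = −Δt / ln(Q₂/Q₁) = −9 / ln(12.7/41.5) = 7.60 h.

k ≈ 7.60 h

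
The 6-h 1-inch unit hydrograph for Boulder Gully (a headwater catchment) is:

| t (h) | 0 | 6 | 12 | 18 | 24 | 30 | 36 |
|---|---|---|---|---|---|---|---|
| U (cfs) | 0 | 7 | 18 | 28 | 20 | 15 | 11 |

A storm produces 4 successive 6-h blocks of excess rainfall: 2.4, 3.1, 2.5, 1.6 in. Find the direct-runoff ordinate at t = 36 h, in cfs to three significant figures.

By discrete convolution, Q_j = Σ (P_i / 1 in) · U_{j−i}.
At t = 36 h (j=6): Q = (2.4/1)·11 + (3.1/1)·15 + (2.5/1)·20 + (1.6/1)·28 = 168 cfs.

Q ≈ 168 cfs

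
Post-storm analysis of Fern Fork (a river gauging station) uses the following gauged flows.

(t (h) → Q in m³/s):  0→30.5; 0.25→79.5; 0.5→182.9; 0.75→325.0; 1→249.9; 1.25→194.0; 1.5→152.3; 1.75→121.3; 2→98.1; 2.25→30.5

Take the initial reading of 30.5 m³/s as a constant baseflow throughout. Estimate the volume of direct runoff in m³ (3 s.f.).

Direct-runoff ordinates (Q − Q_b): 0.0, 49.0, 152.4, 294.5, 219.4, 163.5, 121.8, 90.8, 67.6, 0.0 m³/s.
ΣQ_DR = 1159 m³/s.
With Δt = 0.25 h = 900 s, V = ΣQ_DR · Δt = 1159 × 900 = 1.04 × 10^6 m³.

V ≈ 1.04 × 10^6 m³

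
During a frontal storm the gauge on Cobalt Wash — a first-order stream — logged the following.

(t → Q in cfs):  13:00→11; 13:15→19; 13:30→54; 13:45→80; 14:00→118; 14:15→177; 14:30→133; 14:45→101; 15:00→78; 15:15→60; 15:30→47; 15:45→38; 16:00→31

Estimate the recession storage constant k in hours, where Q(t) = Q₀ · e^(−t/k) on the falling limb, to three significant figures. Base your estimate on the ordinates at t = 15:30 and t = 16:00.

k ≈ 1.20 h

On the falling limb, Q drops from 47 to 31 cfs between t = 15:30 and t = 16:00 (Δt = 0.5 h).
k = −Δt / ln(Q₂/Q₁) = −0.5 / ln(31/47) = 1.20 h.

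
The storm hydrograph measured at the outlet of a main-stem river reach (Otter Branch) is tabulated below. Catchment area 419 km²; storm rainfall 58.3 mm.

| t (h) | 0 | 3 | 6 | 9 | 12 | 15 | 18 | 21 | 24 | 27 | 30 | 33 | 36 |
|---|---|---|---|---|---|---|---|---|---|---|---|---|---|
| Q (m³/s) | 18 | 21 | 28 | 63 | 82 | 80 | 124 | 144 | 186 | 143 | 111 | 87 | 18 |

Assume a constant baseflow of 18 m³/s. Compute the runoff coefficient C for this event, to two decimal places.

C ≈ 0.39

ΣQ_DR = 871.0 m³/s; V = ΣQ_DR·Δt = 9.407 × 10^6 m³.
Runoff depth d = V / A = 22.45 mm.
C = d / P = 22.45 / 58.3 = 0.39.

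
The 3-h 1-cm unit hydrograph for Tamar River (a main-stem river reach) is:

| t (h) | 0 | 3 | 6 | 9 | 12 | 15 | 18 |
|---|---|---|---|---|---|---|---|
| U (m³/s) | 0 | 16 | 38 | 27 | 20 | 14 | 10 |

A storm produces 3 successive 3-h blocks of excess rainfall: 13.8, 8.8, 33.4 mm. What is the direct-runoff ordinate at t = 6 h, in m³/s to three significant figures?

By discrete convolution, Q_j = Σ (P_i / 10 mm) · U_{j−i}.
At t = 6 h (j=2): Q = (13.8/10)·38 + (8.8/10)·16 + (33.4/10)·0 = 66.5 m³/s.

Q ≈ 66.5 m³/s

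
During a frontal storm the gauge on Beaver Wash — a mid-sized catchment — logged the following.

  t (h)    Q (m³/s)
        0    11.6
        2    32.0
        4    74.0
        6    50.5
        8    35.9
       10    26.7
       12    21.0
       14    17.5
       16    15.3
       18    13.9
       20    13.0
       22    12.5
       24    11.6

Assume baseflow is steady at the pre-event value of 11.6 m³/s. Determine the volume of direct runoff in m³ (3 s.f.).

V ≈ 1.33 × 10^6 m³

Direct-runoff ordinates (Q − Q_b): 0.0, 20.4, 62.4, 38.9, 24.3, 15.1, 9.4, 5.9, 3.7, 2.3, 1.4, 0.9, 0.0 m³/s.
ΣQ_DR = 184.7 m³/s.
With Δt = 2 h = 7200 s, V = ΣQ_DR · Δt = 184.7 × 7200 = 1.33 × 10^6 m³.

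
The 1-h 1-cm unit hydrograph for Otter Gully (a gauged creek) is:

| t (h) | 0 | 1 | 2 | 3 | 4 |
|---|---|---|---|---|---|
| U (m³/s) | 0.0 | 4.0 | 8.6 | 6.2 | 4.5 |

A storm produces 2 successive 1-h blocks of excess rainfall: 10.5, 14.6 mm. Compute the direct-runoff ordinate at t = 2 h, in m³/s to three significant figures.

By discrete convolution, Q_j = Σ (P_i / 10 mm) · U_{j−i}.
At t = 2 h (j=2): Q = (10.5/10)·8.6 + (14.6/10)·4.0 = 14.9 m³/s.

Q ≈ 14.9 m³/s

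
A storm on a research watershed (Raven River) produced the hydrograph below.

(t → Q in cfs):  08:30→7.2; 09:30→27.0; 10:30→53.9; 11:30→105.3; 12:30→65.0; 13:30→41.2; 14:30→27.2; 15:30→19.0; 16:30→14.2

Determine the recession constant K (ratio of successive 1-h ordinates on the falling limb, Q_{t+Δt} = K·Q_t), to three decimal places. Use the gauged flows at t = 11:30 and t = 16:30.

K ≈ 0.670

Using the recession-limb readings at t = 11:30 and t = 16:30: Q falls from 105.3 to 14.2 cfs over 5 intervals.
K = (Q₂/Q₁)^(1/5) = (14.2/105.3)^(1/5) = 0.670.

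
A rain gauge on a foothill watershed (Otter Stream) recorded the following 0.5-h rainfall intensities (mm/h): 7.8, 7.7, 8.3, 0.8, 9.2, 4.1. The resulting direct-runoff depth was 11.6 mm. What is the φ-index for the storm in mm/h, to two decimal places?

φ ≈ 2.78 mm/h

Only the 5 blocks with intensity above φ contribute runoff: 7.8, 7.7, 8.3, 9.2, 4.1 mm/h.
Σ(I−φ)·Δt = d  ⇒  (7.8+7.7+8.3+9.2+4.1 − 5φ)·0.5 = 11.6
φ = (37.10 − 11.6/0.5) / 5 = 2.78 mm/h.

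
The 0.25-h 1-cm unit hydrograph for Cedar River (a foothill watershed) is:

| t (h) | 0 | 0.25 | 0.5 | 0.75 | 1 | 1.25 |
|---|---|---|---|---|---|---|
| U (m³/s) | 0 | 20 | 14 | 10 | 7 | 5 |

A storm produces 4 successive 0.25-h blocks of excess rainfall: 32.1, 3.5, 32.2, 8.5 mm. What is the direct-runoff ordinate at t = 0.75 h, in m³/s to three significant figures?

Q ≈ 101 m³/s

By discrete convolution, Q_j = Σ (P_i / 10 mm) · U_{j−i}.
At t = 0.75 h (j=3): Q = (32.1/10)·10 + (3.5/10)·14 + (32.2/10)·20 + (8.5/10)·0 = 101 m³/s.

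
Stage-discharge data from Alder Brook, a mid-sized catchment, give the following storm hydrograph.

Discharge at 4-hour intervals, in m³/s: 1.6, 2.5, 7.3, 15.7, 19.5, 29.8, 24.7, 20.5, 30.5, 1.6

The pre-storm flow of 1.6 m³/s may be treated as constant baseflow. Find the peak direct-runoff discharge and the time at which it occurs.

Subtracting baseflow gives direct-runoff ordinates: 0.0, 0.9, 5.7, 14.1, 17.9, 28.2, 23.1, 18.9, 28.9, 0.0 m³/s.
The maximum is 28.9 m³/s, occurring at the reading for t = 32 h.

Q_p = 28.9 m³/s at t = 32 h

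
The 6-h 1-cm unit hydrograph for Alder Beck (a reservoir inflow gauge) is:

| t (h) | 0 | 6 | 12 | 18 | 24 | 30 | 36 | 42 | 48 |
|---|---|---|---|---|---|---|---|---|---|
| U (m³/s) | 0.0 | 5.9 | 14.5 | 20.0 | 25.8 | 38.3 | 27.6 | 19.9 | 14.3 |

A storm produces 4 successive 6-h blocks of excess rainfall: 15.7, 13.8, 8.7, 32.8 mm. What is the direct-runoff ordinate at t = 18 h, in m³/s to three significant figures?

Q ≈ 56.5 m³/s

By discrete convolution, Q_j = Σ (P_i / 10 mm) · U_{j−i}.
At t = 18 h (j=3): Q = (15.7/10)·20.0 + (13.8/10)·14.5 + (8.7/10)·5.9 + (32.8/10)·0.0 = 56.5 m³/s.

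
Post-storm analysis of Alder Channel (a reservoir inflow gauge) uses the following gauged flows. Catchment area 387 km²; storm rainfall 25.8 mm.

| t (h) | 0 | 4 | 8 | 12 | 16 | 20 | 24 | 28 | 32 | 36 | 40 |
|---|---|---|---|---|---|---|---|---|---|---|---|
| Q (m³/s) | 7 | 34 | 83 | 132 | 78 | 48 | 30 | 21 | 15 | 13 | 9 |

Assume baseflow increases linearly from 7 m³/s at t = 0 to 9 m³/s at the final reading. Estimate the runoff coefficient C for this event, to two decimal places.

ΣQ_DR = 382.0 m³/s; V = ΣQ_DR·Δt = 5.501 × 10^6 m³.
Runoff depth d = V / A = 14.21 mm.
C = d / P = 14.21 / 25.8 = 0.55.

C ≈ 0.55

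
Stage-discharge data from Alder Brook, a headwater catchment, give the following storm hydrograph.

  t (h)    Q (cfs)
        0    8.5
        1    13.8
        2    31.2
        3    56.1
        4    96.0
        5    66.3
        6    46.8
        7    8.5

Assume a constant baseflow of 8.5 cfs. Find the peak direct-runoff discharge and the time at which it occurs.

Q_p = 87.5 cfs at t = 4 h

Subtracting baseflow gives direct-runoff ordinates: 0.0, 5.3, 22.7, 47.6, 87.5, 57.8, 38.3, 0.0 cfs.
The maximum is 87.5 cfs, occurring at the reading for t = 4 h.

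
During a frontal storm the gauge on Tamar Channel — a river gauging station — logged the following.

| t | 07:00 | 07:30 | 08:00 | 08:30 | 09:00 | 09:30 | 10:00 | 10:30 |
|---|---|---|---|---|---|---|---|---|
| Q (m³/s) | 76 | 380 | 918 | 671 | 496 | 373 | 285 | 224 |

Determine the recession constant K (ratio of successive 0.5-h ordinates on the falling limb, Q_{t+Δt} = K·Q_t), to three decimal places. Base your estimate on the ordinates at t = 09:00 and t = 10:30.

K ≈ 0.767

Using the recession-limb readings at t = 09:00 and t = 10:30: Q falls from 496 to 224 m³/s over 3 intervals.
K = (Q₂/Q₁)^(1/3) = (224/496)^(1/3) = 0.767.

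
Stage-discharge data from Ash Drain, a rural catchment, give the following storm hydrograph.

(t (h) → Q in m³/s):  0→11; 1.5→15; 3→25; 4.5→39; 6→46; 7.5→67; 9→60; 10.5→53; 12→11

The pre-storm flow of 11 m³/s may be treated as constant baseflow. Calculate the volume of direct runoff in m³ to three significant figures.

Direct-runoff ordinates (Q − Q_b): 0.0, 4.0, 14.0, 28.0, 35.0, 56.0, 49.0, 42.0, 0.0 m³/s.
ΣQ_DR = 228.0 m³/s.
With Δt = 1.5 h = 5400 s, V = ΣQ_DR · Δt = 228.0 × 5400 = 1.23 × 10^6 m³.

V ≈ 1.23 × 10^6 m³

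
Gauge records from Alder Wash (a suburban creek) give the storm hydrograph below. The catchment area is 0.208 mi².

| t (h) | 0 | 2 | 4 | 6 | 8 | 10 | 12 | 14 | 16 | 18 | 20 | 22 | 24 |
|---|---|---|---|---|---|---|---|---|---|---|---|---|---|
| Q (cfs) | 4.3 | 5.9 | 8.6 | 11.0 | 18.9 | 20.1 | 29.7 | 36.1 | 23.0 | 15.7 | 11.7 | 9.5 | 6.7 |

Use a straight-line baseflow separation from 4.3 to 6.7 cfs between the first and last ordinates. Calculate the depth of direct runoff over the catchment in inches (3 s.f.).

Direct runoff: 0.00, 1.40, 3.90, 6.10, 13.80, 14.80, 24.20, 30.40, 17.10, 9.60, 5.40, 3.00, 0.00 cfs; ΣQ_DR = 129.7 cfs.
V = ΣQ_DR · Δt = 129.7 × 7200 s = 9.338 × 10^5 ft³.
Over A = 0.208 mi², depth = V / A = 1.93 in.

d ≈ 1.93 in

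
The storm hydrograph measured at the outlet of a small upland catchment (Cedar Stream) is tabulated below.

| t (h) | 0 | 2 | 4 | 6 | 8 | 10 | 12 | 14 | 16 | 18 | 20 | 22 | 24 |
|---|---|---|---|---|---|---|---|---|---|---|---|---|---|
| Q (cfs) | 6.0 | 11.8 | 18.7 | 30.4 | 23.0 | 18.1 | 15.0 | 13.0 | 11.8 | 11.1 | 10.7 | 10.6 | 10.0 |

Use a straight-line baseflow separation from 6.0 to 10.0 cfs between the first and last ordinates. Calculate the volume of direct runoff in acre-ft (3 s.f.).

Direct-runoff ordinates (Q − Q_b): 0.00, 5.47, 12.03, 23.40, 15.67, 10.43, 7.00, 4.67, 3.13, 2.10, 1.37, 0.93, 0.00 cfs.
ΣQ_DR = 86.20 cfs.
With Δt = 2 h = 7200 s, V = ΣQ_DR · Δt = 86.20 × 7200 = 6.21 × 10^5 ft³ = 14.2 acre-ft.

V ≈ 14.2 acre-ft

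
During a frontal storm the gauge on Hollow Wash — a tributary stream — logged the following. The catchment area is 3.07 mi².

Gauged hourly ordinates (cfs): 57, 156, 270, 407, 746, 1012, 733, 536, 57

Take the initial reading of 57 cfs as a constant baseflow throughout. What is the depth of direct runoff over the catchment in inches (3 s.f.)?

d ≈ 1.75 in

Direct runoff: 0.0, 99.0, 213.0, 350.0, 689.0, 955.0, 676.0, 479.0, 0.0 cfs; ΣQ_DR = 3461 cfs.
V = ΣQ_DR · Δt = 3461 × 3600 s = 1.246 × 10^7 ft³.
Over A = 3.07 mi², depth = V / A = 1.75 in.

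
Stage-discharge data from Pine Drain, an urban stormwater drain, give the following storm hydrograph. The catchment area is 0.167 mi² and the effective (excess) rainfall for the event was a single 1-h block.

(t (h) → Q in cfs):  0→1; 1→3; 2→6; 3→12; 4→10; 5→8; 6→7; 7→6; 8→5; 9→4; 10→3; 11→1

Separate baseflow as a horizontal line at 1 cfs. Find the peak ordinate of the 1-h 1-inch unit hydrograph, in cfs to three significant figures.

U_p ≈ 22.0 cfs

Direct runoff: 0.0, 2.0, 5.0, 11.0, 9.0, 7.0, 6.0, 5.0, 4.0, 3.0, 2.0, 0.0 cfs; ΣQ_DR = 54.00 cfs, peak = 11.0 cfs.
Runoff depth d = ΣQ_DR·Δt / A = 54.00 × 3600 / (0.167 mi²) = 0.5011 in.
The 1-inch UH is the DRH scaled by (1 in)/d, so U_p = 11.0 × 1/0.5011 = 22.0 cfs.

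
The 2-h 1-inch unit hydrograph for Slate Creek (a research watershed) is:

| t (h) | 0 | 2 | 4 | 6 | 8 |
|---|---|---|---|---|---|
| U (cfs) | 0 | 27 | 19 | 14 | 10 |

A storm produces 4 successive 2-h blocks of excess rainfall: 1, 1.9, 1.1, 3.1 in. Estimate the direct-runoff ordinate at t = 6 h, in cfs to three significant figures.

By discrete convolution, Q_j = Σ (P_i / 1 in) · U_{j−i}.
At t = 6 h (j=3): Q = (1/1)·14 + (1.9/1)·19 + (1.1/1)·27 + (3.1/1)·0 = 79.8 cfs.

Q ≈ 79.8 cfs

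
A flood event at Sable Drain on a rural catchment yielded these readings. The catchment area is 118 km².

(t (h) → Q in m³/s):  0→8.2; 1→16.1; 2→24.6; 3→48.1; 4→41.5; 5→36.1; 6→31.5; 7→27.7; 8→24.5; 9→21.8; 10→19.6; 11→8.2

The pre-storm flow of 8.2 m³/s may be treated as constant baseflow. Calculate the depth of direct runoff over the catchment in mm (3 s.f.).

Direct runoff: 0.0, 7.9, 16.4, 39.9, 33.3, 27.9, 23.3, 19.5, 16.3, 13.6, 11.4, 0.0 m³/s; ΣQ_DR = 209.5 m³/s.
V = ΣQ_DR · Δt = 209.5 × 3600 s = 7.542 × 10^5 m³.
Over A = 118 km², depth = V / A = 6.39 mm.

d ≈ 6.39 mm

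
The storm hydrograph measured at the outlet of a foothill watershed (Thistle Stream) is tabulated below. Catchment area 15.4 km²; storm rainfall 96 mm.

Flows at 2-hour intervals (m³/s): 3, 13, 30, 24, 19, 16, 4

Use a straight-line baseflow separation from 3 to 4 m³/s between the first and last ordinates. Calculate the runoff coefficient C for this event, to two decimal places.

ΣQ_DR = 84.50 m³/s; V = ΣQ_DR·Δt = 6.084 × 10^5 m³.
Runoff depth d = V / A = 39.51 mm.
C = d / P = 39.51 / 96 = 0.41.

C ≈ 0.41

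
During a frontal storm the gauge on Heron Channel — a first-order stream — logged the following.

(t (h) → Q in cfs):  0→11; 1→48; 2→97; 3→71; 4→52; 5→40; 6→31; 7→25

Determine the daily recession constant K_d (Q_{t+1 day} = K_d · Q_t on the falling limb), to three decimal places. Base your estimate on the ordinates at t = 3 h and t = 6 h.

Between t = 3 h and t = 6 h the flow falls from 71 to 31 cfs over 3×1 h = 3 h.
Per-interval ratio K = (31/71)^(1/3) = 0.7586; K_d = K^(24/1) = 0.001.

K_d ≈ 0.001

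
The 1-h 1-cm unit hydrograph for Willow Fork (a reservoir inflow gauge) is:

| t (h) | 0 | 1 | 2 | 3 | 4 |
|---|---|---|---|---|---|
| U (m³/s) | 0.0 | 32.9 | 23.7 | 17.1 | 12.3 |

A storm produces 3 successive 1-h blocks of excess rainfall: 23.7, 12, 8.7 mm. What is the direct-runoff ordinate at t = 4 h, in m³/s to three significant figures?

Q ≈ 70.3 m³/s

By discrete convolution, Q_j = Σ (P_i / 10 mm) · U_{j−i}.
At t = 4 h (j=4): Q = (23.7/10)·12.3 + (12/10)·17.1 + (8.7/10)·23.7 = 70.3 m³/s.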